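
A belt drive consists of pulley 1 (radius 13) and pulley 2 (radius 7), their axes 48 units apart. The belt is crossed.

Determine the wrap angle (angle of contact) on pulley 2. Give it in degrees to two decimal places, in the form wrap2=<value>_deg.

wrap2=229.25_deg

crossed belt: β = asin((r1+r2)/C) = asin(20/48) = 24.6243°
wrap1 = wrap2 = π + 2β = 229.2486°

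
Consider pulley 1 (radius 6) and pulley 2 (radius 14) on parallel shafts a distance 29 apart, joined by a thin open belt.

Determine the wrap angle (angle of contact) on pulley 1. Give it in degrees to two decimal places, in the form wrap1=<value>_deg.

wrap1=147.97_deg

open belt: β = asin((r2−r1)/C) = asin(8/29) = 16.0134°
wrap1 = π − 2β = 147.9732°
wrap2 = π + 2β = 212.0268°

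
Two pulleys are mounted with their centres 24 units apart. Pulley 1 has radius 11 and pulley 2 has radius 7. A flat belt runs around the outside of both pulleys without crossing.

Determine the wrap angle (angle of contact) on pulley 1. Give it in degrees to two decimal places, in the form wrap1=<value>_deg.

wrap1=199.19_deg

open belt: β = asin((r2−r1)/C) = asin(-4/24) = -9.5941°
wrap1 = π − 2β = 199.1881°
wrap2 = π + 2β = 160.8119°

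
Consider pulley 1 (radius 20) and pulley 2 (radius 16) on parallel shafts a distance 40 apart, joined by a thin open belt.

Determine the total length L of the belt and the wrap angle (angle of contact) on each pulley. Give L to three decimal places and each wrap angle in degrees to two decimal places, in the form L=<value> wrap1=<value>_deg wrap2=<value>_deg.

L=193.498 wrap1=191.48_deg wrap2=168.52_deg

open belt: β = asin((r2−r1)/C) = asin(-4/40) = -5.7392°
wrap1 = π − 2β = 191.4783°
wrap2 = π + 2β = 168.5217°
tangent length = C·cosβ = 39.7995
L = r1·wrap1 + r2·wrap2 + 2·C·cosβ = 20·3.3419 + 16·2.9413 + 2·39.7995 = 193.4977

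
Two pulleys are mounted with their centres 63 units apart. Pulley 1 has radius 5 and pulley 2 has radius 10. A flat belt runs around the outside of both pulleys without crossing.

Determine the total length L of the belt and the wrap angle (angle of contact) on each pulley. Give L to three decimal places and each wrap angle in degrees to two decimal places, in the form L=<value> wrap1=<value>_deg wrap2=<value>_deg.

L=173.521 wrap1=170.90_deg wrap2=189.10_deg

open belt: β = asin((r2−r1)/C) = asin(5/63) = 4.5521°
wrap1 = π − 2β = 170.8959°
wrap2 = π + 2β = 189.1041°
tangent length = C·cosβ = 62.8013
L = r1·wrap1 + r2·wrap2 + 2·C·cosβ = 5·2.9827 + 10·3.3005 + 2·62.8013 = 173.5209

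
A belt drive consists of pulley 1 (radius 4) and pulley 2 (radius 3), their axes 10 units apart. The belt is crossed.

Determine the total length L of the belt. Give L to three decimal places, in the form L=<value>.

L=47.130

crossed belt: β = asin((r1+r2)/C) = asin(7/10) = 44.4270°
wrap1 = wrap2 = π + 2β = 268.8540°
tangent length = C·cosβ = 7.1414
L = (r1+r2)·wrap + 2·C·cosβ = 7·4.6924 + 2·7.1414 = 47.1296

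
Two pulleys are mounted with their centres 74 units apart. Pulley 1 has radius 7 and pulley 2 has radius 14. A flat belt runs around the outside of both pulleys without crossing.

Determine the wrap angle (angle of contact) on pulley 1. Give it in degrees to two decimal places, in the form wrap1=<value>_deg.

wrap1=169.14_deg

open belt: β = asin((r2−r1)/C) = asin(7/74) = 5.4280°
wrap1 = π − 2β = 169.1440°
wrap2 = π + 2β = 190.8560°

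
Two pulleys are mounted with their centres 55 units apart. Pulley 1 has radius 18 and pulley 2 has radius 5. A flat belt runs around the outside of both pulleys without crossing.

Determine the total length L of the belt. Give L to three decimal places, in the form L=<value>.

open belt: β = asin((r2−r1)/C) = asin(-13/55) = -13.6720°
wrap1 = π − 2β = 207.3440°
wrap2 = π + 2β = 152.6560°
tangent length = C·cosβ = 53.4416
L = r1·wrap1 + r2·wrap2 + 2·C·cosβ = 18·3.6188 + 5·2.6643 + 2·53.4416 = 185.3439

L=185.344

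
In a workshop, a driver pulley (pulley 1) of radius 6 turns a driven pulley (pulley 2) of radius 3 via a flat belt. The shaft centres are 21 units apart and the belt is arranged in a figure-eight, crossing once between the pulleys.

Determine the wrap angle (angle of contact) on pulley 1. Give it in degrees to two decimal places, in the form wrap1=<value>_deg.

crossed belt: β = asin((r1+r2)/C) = asin(9/21) = 25.3769°
wrap1 = wrap2 = π + 2β = 230.7539°

wrap1=230.75_deg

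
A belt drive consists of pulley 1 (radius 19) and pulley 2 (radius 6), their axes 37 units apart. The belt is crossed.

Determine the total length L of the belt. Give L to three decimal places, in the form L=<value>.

L=170.187

crossed belt: β = asin((r1+r2)/C) = asin(25/37) = 42.5066°
wrap1 = wrap2 = π + 2β = 265.0133°
tangent length = C·cosβ = 27.2764
L = (r1+r2)·wrap + 2·C·cosβ = 25·4.6254 + 2·27.2764 = 170.1866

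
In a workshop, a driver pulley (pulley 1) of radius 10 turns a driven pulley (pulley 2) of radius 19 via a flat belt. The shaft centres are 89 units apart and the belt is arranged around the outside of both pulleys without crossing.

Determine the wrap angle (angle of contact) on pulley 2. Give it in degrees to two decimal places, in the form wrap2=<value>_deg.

wrap2=191.61_deg

open belt: β = asin((r2−r1)/C) = asin(9/89) = 5.8039°
wrap1 = π − 2β = 168.3922°
wrap2 = π + 2β = 191.6078°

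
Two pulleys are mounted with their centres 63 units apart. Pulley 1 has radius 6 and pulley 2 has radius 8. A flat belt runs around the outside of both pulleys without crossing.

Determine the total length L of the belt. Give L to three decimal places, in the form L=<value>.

open belt: β = asin((r2−r1)/C) = asin(2/63) = 1.8192°
wrap1 = π − 2β = 176.3616°
wrap2 = π + 2β = 183.6384°
tangent length = C·cosβ = 62.9682
L = r1·wrap1 + r2·wrap2 + 2·C·cosβ = 6·3.0781 + 8·3.2051 + 2·62.9682 = 170.0458

L=170.046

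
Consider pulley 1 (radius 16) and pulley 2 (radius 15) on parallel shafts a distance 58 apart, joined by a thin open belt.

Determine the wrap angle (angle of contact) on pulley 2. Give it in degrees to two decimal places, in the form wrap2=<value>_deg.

open belt: β = asin((r2−r1)/C) = asin(-1/58) = -0.9879°
wrap1 = π − 2β = 181.9758°
wrap2 = π + 2β = 178.0242°

wrap2=178.02_deg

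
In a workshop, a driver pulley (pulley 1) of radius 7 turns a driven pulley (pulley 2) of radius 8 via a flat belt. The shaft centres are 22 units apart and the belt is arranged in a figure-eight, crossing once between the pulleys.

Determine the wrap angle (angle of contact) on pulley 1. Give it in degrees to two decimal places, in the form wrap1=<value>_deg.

wrap1=265.97_deg

crossed belt: β = asin((r1+r2)/C) = asin(15/22) = 42.9859°
wrap1 = wrap2 = π + 2β = 265.9718°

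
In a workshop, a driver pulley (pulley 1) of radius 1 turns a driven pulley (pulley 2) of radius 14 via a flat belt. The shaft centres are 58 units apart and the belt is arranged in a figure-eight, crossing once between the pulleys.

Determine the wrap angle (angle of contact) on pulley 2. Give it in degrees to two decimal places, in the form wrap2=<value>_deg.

crossed belt: β = asin((r1+r2)/C) = asin(15/58) = 14.9882°
wrap1 = wrap2 = π + 2β = 209.9765°

wrap2=209.98_deg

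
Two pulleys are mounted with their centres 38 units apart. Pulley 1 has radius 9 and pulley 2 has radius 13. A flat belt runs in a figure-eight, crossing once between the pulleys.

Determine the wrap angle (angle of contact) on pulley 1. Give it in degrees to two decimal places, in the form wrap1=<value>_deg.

crossed belt: β = asin((r1+r2)/C) = asin(22/38) = 35.3765°
wrap1 = wrap2 = π + 2β = 250.7531°

wrap1=250.75_deg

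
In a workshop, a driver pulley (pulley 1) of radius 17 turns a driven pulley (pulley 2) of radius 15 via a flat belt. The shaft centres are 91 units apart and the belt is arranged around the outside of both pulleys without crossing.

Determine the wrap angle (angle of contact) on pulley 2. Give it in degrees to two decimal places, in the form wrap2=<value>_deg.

open belt: β = asin((r2−r1)/C) = asin(-2/91) = -1.2593°
wrap1 = π − 2β = 182.5187°
wrap2 = π + 2β = 177.4813°

wrap2=177.48_deg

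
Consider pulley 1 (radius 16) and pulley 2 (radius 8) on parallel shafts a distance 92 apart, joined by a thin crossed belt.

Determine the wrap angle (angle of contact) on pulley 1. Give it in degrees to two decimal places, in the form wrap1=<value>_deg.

wrap1=210.24_deg

crossed belt: β = asin((r1+r2)/C) = asin(24/92) = 15.1217°
wrap1 = wrap2 = π + 2β = 210.2433°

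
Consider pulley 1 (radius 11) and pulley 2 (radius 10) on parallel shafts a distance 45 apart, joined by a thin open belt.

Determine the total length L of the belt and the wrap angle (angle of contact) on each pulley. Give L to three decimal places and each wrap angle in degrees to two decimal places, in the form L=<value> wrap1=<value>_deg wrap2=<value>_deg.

L=155.996 wrap1=182.55_deg wrap2=177.45_deg

open belt: β = asin((r2−r1)/C) = asin(-1/45) = -1.2733°
wrap1 = π − 2β = 182.5467°
wrap2 = π + 2β = 177.4533°
tangent length = C·cosβ = 44.9889
L = r1·wrap1 + r2·wrap2 + 2·C·cosβ = 11·3.1860 + 10·3.0971 + 2·44.9889 = 155.9957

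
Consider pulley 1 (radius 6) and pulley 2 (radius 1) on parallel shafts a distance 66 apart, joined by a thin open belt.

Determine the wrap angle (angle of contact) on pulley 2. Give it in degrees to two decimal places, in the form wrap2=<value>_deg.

wrap2=171.31_deg

open belt: β = asin((r2−r1)/C) = asin(-5/66) = -4.3448°
wrap1 = π − 2β = 188.6895°
wrap2 = π + 2β = 171.3105°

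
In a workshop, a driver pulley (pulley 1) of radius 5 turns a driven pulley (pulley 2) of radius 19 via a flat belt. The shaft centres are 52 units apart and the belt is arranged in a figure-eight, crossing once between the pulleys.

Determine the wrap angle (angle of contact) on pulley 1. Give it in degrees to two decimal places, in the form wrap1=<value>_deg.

crossed belt: β = asin((r1+r2)/C) = asin(24/52) = 27.4864°
wrap1 = wrap2 = π + 2β = 234.9729°

wrap1=234.97_deg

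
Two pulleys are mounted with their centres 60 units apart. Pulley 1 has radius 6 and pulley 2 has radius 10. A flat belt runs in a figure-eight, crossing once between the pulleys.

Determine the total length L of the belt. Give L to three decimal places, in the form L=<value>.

L=174.558

crossed belt: β = asin((r1+r2)/C) = asin(16/60) = 15.4660°
wrap1 = wrap2 = π + 2β = 210.9320°
tangent length = C·cosβ = 57.8273
L = (r1+r2)·wrap + 2·C·cosβ = 16·3.6815 + 2·57.8273 = 174.5580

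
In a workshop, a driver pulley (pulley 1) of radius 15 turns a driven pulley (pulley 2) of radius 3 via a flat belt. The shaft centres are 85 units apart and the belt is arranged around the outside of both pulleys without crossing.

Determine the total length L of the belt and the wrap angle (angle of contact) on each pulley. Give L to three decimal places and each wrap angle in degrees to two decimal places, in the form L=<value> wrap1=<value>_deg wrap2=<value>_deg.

open belt: β = asin((r2−r1)/C) = asin(-12/85) = -8.1159°
wrap1 = π − 2β = 196.2319°
wrap2 = π + 2β = 163.7681°
tangent length = C·cosβ = 84.1487
L = r1·wrap1 + r2·wrap2 + 2·C·cosβ = 15·3.4249 + 3·2.8583 + 2·84.1487 = 228.2456

L=228.246 wrap1=196.23_deg wrap2=163.77_deg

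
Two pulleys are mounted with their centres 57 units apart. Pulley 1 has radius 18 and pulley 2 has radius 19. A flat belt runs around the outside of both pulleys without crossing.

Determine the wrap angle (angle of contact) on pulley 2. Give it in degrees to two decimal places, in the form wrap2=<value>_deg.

open belt: β = asin((r2−r1)/C) = asin(1/57) = 1.0052°
wrap1 = π − 2β = 177.9895°
wrap2 = π + 2β = 182.0105°

wrap2=182.01_deg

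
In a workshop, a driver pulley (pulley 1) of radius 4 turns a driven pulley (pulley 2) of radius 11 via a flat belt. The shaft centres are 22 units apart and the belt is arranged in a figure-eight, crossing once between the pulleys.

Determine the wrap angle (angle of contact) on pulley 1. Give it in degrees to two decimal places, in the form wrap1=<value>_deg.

crossed belt: β = asin((r1+r2)/C) = asin(15/22) = 42.9859°
wrap1 = wrap2 = π + 2β = 265.9718°

wrap1=265.97_deg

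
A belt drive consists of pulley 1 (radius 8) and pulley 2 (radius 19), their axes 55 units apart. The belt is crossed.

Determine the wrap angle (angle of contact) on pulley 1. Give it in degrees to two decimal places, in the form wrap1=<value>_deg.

wrap1=238.80_deg

crossed belt: β = asin((r1+r2)/C) = asin(27/55) = 29.4004°
wrap1 = wrap2 = π + 2β = 238.8007°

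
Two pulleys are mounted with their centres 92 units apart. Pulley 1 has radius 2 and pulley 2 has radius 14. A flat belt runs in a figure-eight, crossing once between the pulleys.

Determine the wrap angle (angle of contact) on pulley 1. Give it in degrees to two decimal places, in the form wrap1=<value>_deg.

crossed belt: β = asin((r1+r2)/C) = asin(16/92) = 10.0154°
wrap1 = wrap2 = π + 2β = 200.0308°

wrap1=200.03_deg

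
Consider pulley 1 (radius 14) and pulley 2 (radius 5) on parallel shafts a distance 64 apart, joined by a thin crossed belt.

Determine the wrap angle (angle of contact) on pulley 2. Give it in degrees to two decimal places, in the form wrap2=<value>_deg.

wrap2=214.54_deg

crossed belt: β = asin((r1+r2)/C) = asin(19/64) = 17.2700°
wrap1 = wrap2 = π + 2β = 214.5400°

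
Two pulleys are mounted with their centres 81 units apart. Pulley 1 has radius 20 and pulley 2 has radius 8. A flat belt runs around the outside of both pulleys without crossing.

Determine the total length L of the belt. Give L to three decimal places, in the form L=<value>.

open belt: β = asin((r2−r1)/C) = asin(-12/81) = -8.5196°
wrap1 = π − 2β = 197.0392°
wrap2 = π + 2β = 162.9608°
tangent length = C·cosβ = 80.1062
L = r1·wrap1 + r2·wrap2 + 2·C·cosβ = 20·3.4390 + 8·2.8442 + 2·80.1062 = 251.7456

L=251.746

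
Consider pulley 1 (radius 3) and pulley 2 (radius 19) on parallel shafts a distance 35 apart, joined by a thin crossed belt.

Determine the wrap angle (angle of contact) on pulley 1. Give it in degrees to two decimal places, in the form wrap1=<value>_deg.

wrap1=257.89_deg

crossed belt: β = asin((r1+r2)/C) = asin(22/35) = 38.9448°
wrap1 = wrap2 = π + 2β = 257.8896°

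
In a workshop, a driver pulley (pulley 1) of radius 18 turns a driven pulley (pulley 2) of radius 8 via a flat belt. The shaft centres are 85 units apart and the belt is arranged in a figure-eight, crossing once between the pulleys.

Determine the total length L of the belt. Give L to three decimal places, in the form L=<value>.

L=259.698

crossed belt: β = asin((r1+r2)/C) = asin(26/85) = 17.8113°
wrap1 = wrap2 = π + 2β = 215.6225°
tangent length = C·cosβ = 80.9259
L = (r1+r2)·wrap + 2·C·cosβ = 26·3.7633 + 2·80.9259 = 259.6982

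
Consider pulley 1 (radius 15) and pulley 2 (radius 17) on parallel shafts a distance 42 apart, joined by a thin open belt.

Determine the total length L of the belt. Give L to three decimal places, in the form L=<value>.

L=184.626

open belt: β = asin((r2−r1)/C) = asin(2/42) = 2.7294°
wrap1 = π − 2β = 174.5412°
wrap2 = π + 2β = 185.4588°
tangent length = C·cosβ = 41.9524
L = r1·wrap1 + r2·wrap2 + 2·C·cosβ = 15·3.0463 + 17·3.2369 + 2·41.9524 = 184.6262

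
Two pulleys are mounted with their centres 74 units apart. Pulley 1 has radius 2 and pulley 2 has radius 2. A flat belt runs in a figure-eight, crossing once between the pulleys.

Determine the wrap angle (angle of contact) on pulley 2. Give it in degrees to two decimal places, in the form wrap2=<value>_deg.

crossed belt: β = asin((r1+r2)/C) = asin(4/74) = 3.0986°
wrap1 = wrap2 = π + 2β = 186.1972°

wrap2=186.20_deg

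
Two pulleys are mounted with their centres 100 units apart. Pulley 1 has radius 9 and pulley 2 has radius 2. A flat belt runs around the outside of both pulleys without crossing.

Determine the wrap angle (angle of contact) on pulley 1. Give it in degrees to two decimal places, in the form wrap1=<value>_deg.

wrap1=188.03_deg

open belt: β = asin((r2−r1)/C) = asin(-7/100) = -4.0140°
wrap1 = π − 2β = 188.0280°
wrap2 = π + 2β = 171.9720°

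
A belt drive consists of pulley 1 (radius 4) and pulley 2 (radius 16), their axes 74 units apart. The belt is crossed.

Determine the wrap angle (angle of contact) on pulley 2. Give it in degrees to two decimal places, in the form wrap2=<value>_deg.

crossed belt: β = asin((r1+r2)/C) = asin(20/74) = 15.6804°
wrap1 = wrap2 = π + 2β = 211.3607°

wrap2=211.36_deg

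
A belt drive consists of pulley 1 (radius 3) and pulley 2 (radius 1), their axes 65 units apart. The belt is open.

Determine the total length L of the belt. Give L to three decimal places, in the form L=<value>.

L=142.628

open belt: β = asin((r2−r1)/C) = asin(-2/65) = -1.7632°
wrap1 = π − 2β = 183.5265°
wrap2 = π + 2β = 176.4735°
tangent length = C·cosβ = 64.9692
L = r1·wrap1 + r2·wrap2 + 2·C·cosβ = 3·3.2031 + 1·3.0800 + 2·64.9692 = 142.6279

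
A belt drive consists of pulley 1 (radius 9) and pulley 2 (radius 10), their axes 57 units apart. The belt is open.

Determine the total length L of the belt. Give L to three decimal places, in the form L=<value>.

L=173.708

open belt: β = asin((r2−r1)/C) = asin(1/57) = 1.0052°
wrap1 = π − 2β = 177.9895°
wrap2 = π + 2β = 182.0105°
tangent length = C·cosβ = 56.9912
L = r1·wrap1 + r2·wrap2 + 2·C·cosβ = 9·3.1065 + 10·3.1767 + 2·56.9912 = 173.7078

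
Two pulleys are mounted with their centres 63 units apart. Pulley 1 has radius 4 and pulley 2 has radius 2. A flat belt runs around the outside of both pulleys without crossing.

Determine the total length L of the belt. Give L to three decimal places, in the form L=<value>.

L=144.913

open belt: β = asin((r2−r1)/C) = asin(-2/63) = -1.8192°
wrap1 = π − 2β = 183.6384°
wrap2 = π + 2β = 176.3616°
tangent length = C·cosβ = 62.9682
L = r1·wrap1 + r2·wrap2 + 2·C·cosβ = 4·3.2051 + 2·3.0781 + 2·62.9682 = 144.9131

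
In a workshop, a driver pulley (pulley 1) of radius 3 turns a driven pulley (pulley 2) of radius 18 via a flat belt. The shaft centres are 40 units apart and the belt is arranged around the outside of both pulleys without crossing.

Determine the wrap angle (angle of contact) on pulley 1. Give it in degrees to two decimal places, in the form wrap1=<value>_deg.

open belt: β = asin((r2−r1)/C) = asin(15/40) = 22.0243°
wrap1 = π − 2β = 135.9514°
wrap2 = π + 2β = 224.0486°

wrap1=135.95_deg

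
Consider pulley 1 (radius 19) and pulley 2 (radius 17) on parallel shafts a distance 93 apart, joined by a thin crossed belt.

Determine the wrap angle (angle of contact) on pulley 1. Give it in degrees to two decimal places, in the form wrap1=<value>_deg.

wrap1=225.55_deg

crossed belt: β = asin((r1+r2)/C) = asin(36/93) = 22.7740°
wrap1 = wrap2 = π + 2β = 225.5479°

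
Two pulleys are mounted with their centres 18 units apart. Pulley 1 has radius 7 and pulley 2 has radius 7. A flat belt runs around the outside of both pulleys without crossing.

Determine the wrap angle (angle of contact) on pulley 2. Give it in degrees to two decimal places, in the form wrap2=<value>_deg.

open belt: β = asin((r2−r1)/C) = asin(0/18) = 0.0000°
wrap1 = π − 2β = 180.0000°
wrap2 = π + 2β = 180.0000°

wrap2=180.00_deg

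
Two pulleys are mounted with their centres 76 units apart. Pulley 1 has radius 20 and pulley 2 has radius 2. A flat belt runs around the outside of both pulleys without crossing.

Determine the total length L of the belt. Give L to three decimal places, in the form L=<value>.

L=225.398

open belt: β = asin((r2−r1)/C) = asin(-18/76) = -13.7002°
wrap1 = π − 2β = 207.4005°
wrap2 = π + 2β = 152.5995°
tangent length = C·cosβ = 73.8377
L = r1·wrap1 + r2·wrap2 + 2·C·cosβ = 20·3.6198 + 2·2.6634 + 2·73.8377 = 225.3985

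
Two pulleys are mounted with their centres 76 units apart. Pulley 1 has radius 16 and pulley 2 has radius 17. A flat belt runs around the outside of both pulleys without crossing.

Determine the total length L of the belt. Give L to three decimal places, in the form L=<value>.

L=255.686

open belt: β = asin((r2−r1)/C) = asin(1/76) = 0.7539°
wrap1 = π − 2β = 178.4922°
wrap2 = π + 2β = 181.5078°
tangent length = C·cosβ = 75.9934
L = r1·wrap1 + r2·wrap2 + 2·C·cosβ = 16·3.1153 + 17·3.1679 + 2·75.9934 = 255.6857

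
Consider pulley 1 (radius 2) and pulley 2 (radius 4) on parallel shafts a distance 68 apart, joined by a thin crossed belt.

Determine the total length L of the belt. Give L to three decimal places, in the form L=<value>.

crossed belt: β = asin((r1+r2)/C) = asin(6/68) = 5.0621°
wrap1 = wrap2 = π + 2β = 190.1242°
tangent length = C·cosβ = 67.7348
L = (r1+r2)·wrap + 2·C·cosβ = 6·3.3183 + 2·67.7348 = 155.3793

L=155.379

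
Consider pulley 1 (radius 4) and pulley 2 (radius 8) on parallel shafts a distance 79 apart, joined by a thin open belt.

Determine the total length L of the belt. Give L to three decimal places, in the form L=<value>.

open belt: β = asin((r2−r1)/C) = asin(4/79) = 2.9023°
wrap1 = π − 2β = 174.1954°
wrap2 = π + 2β = 185.8046°
tangent length = C·cosβ = 78.8987
L = r1·wrap1 + r2·wrap2 + 2·C·cosβ = 4·3.0403 + 8·3.2429 + 2·78.8987 = 195.9017

L=195.902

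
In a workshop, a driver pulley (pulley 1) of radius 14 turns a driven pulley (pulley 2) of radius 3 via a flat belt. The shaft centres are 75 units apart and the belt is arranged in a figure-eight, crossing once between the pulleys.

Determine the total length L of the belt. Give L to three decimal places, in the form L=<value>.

crossed belt: β = asin((r1+r2)/C) = asin(17/75) = 13.1009°
wrap1 = wrap2 = π + 2β = 206.2018°
tangent length = C·cosβ = 73.0479
L = (r1+r2)·wrap + 2·C·cosβ = 17·3.5989 + 2·73.0479 = 207.2772

L=207.277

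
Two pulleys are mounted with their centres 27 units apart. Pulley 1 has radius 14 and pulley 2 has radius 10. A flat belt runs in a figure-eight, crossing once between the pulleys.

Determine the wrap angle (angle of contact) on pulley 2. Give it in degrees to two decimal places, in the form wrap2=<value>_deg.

crossed belt: β = asin((r1+r2)/C) = asin(24/27) = 62.7340°
wrap1 = wrap2 = π + 2β = 305.4679°

wrap2=305.47_deg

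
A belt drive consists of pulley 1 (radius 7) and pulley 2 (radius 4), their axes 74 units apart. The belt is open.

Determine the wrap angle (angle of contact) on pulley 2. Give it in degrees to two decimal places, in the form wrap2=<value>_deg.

open belt: β = asin((r2−r1)/C) = asin(-3/74) = -2.3234°
wrap1 = π − 2β = 184.6469°
wrap2 = π + 2β = 175.3531°

wrap2=175.35_deg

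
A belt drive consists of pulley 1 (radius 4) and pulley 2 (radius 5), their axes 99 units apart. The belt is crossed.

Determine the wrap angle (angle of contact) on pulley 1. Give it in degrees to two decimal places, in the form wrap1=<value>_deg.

wrap1=190.43_deg

crossed belt: β = asin((r1+r2)/C) = asin(9/99) = 5.2159°
wrap1 = wrap2 = π + 2β = 190.4318°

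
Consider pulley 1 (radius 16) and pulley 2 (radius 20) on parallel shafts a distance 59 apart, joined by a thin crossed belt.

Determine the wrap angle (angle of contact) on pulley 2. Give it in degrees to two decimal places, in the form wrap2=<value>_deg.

wrap2=255.20_deg

crossed belt: β = asin((r1+r2)/C) = asin(36/59) = 37.6018°
wrap1 = wrap2 = π + 2β = 255.2035°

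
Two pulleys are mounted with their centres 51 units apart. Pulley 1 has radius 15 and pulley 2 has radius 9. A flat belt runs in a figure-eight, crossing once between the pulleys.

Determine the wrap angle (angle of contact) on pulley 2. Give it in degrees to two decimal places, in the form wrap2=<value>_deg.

crossed belt: β = asin((r1+r2)/C) = asin(24/51) = 28.0725°
wrap1 = wrap2 = π + 2β = 236.1450°

wrap2=236.14_deg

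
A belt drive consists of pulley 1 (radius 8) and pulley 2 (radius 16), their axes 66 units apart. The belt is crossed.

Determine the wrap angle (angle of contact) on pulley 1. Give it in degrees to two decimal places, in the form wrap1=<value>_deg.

wrap1=222.65_deg

crossed belt: β = asin((r1+r2)/C) = asin(24/66) = 21.3237°
wrap1 = wrap2 = π + 2β = 222.6474°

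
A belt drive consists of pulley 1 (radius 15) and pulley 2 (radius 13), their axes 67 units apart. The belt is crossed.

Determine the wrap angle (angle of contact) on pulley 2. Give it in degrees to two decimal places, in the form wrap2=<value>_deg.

crossed belt: β = asin((r1+r2)/C) = asin(28/67) = 24.7027°
wrap1 = wrap2 = π + 2β = 229.4055°

wrap2=229.41_deg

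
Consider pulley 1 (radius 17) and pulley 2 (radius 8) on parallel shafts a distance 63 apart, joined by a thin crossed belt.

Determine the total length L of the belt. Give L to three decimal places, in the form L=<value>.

L=214.597

crossed belt: β = asin((r1+r2)/C) = asin(25/63) = 23.3799°
wrap1 = wrap2 = π + 2β = 226.7597°
tangent length = C·cosβ = 57.8273
L = (r1+r2)·wrap + 2·C·cosβ = 25·3.9577 + 2·57.8273 = 214.5973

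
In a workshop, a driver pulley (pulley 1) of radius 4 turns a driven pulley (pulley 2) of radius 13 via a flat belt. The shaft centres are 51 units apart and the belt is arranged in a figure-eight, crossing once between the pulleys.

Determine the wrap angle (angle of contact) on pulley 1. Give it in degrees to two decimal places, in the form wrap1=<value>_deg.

crossed belt: β = asin((r1+r2)/C) = asin(17/51) = 19.4712°
wrap1 = wrap2 = π + 2β = 218.9424°

wrap1=218.94_deg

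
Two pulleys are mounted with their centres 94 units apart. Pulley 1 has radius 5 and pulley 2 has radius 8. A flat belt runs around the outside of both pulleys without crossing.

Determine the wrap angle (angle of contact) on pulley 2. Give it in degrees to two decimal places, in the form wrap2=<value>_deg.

open belt: β = asin((r2−r1)/C) = asin(3/94) = 1.8289°
wrap1 = π − 2β = 176.3422°
wrap2 = π + 2β = 183.6578°

wrap2=183.66_deg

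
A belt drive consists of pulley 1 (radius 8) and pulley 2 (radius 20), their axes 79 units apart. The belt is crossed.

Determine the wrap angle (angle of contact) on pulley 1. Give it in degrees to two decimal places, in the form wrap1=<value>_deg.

crossed belt: β = asin((r1+r2)/C) = asin(28/79) = 20.7585°
wrap1 = wrap2 = π + 2β = 221.5171°

wrap1=221.52_deg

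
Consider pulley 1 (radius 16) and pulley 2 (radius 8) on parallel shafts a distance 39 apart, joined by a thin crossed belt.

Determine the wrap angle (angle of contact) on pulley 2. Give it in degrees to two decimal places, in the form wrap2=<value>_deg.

crossed belt: β = asin((r1+r2)/C) = asin(24/39) = 37.9799°
wrap1 = wrap2 = π + 2β = 255.9597°

wrap2=255.96_deg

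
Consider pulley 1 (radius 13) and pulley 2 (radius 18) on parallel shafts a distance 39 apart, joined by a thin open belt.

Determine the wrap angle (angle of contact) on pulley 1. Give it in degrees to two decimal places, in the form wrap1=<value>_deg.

open belt: β = asin((r2−r1)/C) = asin(5/39) = 7.3659°
wrap1 = π − 2β = 165.2682°
wrap2 = π + 2β = 194.7318°

wrap1=165.27_deg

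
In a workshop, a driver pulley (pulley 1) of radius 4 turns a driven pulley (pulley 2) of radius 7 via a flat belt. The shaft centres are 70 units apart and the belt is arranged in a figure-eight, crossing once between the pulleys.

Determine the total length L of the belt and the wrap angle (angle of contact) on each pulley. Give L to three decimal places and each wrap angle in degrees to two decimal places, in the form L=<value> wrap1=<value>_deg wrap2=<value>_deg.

L=176.290 wrap1=198.08_deg wrap2=198.08_deg

crossed belt: β = asin((r1+r2)/C) = asin(11/70) = 9.0411°
wrap1 = wrap2 = π + 2β = 198.0822°
tangent length = C·cosβ = 69.1303
L = (r1+r2)·wrap + 2·C·cosβ = 11·3.4572 + 2·69.1303 = 176.2897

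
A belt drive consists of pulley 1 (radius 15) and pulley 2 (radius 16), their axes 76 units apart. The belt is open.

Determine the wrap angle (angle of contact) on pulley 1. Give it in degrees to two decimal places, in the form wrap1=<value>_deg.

open belt: β = asin((r2−r1)/C) = asin(1/76) = 0.7539°
wrap1 = π − 2β = 178.4922°
wrap2 = π + 2β = 181.5078°

wrap1=178.49_deg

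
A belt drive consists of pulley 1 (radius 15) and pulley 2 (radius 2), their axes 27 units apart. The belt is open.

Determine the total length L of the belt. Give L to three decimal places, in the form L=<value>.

open belt: β = asin((r2−r1)/C) = asin(-13/27) = -28.7822°
wrap1 = π − 2β = 237.5644°
wrap2 = π + 2β = 122.4356°
tangent length = C·cosβ = 23.6643
L = r1·wrap1 + r2·wrap2 + 2·C·cosβ = 15·4.1463 + 2·2.1369 + 2·23.6643 = 113.7967

L=113.797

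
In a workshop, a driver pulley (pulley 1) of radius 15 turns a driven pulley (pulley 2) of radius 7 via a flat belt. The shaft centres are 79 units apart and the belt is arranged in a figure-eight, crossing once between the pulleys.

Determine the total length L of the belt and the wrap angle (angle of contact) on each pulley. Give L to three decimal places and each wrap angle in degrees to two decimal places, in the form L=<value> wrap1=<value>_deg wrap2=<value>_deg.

crossed belt: β = asin((r1+r2)/C) = asin(22/79) = 16.1696°
wrap1 = wrap2 = π + 2β = 212.3391°
tangent length = C·cosβ = 75.8749
L = (r1+r2)·wrap + 2·C·cosβ = 22·3.7060 + 2·75.8749 = 233.2822

L=233.282 wrap1=212.34_deg wrap2=212.34_deg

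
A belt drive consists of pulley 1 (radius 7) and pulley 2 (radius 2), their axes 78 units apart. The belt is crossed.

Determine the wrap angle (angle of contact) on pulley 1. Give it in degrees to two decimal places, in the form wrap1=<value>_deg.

crossed belt: β = asin((r1+r2)/C) = asin(9/78) = 6.6258°
wrap1 = wrap2 = π + 2β = 193.2516°

wrap1=193.25_deg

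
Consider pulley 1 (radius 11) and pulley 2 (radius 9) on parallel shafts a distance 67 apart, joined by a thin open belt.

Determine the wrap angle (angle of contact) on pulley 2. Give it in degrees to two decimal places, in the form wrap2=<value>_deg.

wrap2=176.58_deg

open belt: β = asin((r2−r1)/C) = asin(-2/67) = -1.7106°
wrap1 = π − 2β = 183.4212°
wrap2 = π + 2β = 176.5788°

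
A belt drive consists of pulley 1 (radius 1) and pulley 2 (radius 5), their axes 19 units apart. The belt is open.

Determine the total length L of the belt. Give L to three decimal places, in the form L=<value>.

L=57.695

open belt: β = asin((r2−r1)/C) = asin(4/19) = 12.1532°
wrap1 = π − 2β = 155.6936°
wrap2 = π + 2β = 204.3064°
tangent length = C·cosβ = 18.5742
L = r1·wrap1 + r2·wrap2 + 2·C·cosβ = 1·2.7174 + 5·3.5658 + 2·18.5742 = 57.6948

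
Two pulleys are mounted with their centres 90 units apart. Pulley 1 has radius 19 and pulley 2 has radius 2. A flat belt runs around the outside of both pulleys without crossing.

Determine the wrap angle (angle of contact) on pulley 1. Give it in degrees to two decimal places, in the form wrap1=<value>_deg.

wrap1=201.78_deg

open belt: β = asin((r2−r1)/C) = asin(-17/90) = -10.8879°
wrap1 = π − 2β = 201.7759°
wrap2 = π + 2β = 158.2241°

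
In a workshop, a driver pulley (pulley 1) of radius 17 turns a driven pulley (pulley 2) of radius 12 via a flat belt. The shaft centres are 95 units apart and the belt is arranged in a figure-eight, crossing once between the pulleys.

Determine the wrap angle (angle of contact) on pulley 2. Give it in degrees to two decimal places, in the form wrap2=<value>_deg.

crossed belt: β = asin((r1+r2)/C) = asin(29/95) = 17.7740°
wrap1 = wrap2 = π + 2β = 215.5480°

wrap2=215.55_deg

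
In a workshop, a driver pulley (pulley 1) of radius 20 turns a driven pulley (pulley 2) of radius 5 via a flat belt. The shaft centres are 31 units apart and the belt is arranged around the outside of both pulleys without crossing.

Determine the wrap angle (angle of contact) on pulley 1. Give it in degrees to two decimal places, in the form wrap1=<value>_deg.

open belt: β = asin((r2−r1)/C) = asin(-15/31) = -28.9385°
wrap1 = π − 2β = 237.8771°
wrap2 = π + 2β = 122.1229°

wrap1=237.88_deg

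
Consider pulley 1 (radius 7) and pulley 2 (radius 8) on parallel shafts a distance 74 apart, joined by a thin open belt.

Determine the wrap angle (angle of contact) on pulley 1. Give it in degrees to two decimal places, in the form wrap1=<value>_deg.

open belt: β = asin((r2−r1)/C) = asin(1/74) = 0.7743°
wrap1 = π − 2β = 178.4514°
wrap2 = π + 2β = 181.5486°

wrap1=178.45_deg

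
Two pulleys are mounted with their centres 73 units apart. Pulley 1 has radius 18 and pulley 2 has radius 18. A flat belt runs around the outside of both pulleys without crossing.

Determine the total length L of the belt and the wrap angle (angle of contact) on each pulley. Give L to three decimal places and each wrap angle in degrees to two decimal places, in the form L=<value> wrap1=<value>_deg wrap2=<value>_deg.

open belt: β = asin((r2−r1)/C) = asin(0/73) = 0.0000°
wrap1 = π − 2β = 180.0000°
wrap2 = π + 2β = 180.0000°
tangent length = C·cosβ = 73.0000
L = r1·wrap1 + r2·wrap2 + 2·C·cosβ = 18·3.1416 + 18·3.1416 + 2·73.0000 = 259.0973

L=259.097 wrap1=180.00_deg wrap2=180.00_deg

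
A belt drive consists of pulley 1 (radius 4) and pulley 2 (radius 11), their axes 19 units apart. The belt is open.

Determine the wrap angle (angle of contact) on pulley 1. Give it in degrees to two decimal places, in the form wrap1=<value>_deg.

wrap1=136.76_deg

open belt: β = asin((r2−r1)/C) = asin(7/19) = 21.6183°
wrap1 = π − 2β = 136.7635°
wrap2 = π + 2β = 223.2365°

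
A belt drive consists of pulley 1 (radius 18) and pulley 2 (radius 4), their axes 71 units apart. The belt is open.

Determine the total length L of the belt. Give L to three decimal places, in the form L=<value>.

open belt: β = asin((r2−r1)/C) = asin(-14/71) = -11.3723°
wrap1 = π − 2β = 202.7446°
wrap2 = π + 2β = 157.2554°
tangent length = C·cosβ = 69.6060
L = r1·wrap1 + r2·wrap2 + 2·C·cosβ = 18·3.5386 + 4·2.7446 + 2·69.6060 = 213.8847

L=213.885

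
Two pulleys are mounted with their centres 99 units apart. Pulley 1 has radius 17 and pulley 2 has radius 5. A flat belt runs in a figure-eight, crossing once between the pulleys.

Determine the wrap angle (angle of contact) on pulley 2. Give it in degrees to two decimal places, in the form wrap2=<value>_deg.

crossed belt: β = asin((r1+r2)/C) = asin(22/99) = 12.8396°
wrap1 = wrap2 = π + 2β = 205.6792°

wrap2=205.68_deg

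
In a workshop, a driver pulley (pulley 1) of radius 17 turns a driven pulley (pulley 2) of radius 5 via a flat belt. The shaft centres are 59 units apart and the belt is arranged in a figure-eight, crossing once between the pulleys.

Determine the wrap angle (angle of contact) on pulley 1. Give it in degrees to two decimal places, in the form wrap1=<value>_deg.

wrap1=223.79_deg

crossed belt: β = asin((r1+r2)/C) = asin(22/59) = 21.8934°
wrap1 = wrap2 = π + 2β = 223.7869°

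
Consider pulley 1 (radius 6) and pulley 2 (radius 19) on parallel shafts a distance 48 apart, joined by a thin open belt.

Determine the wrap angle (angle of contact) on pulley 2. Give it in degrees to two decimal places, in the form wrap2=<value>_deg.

wrap2=211.43_deg

open belt: β = asin((r2−r1)/C) = asin(13/48) = 15.7139°
wrap1 = π − 2β = 148.5723°
wrap2 = π + 2β = 211.4277°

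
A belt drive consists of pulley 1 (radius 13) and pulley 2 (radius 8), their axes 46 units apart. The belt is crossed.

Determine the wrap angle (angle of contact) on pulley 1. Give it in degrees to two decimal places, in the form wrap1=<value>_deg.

wrap1=234.33_deg

crossed belt: β = asin((r1+r2)/C) = asin(21/46) = 27.1629°
wrap1 = wrap2 = π + 2β = 234.3258°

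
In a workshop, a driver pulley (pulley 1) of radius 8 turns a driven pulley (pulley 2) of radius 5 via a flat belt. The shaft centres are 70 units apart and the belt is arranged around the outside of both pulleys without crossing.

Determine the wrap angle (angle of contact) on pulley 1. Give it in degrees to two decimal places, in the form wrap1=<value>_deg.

wrap1=184.91_deg

open belt: β = asin((r2−r1)/C) = asin(-3/70) = -2.4563°
wrap1 = π − 2β = 184.9126°
wrap2 = π + 2β = 175.0874°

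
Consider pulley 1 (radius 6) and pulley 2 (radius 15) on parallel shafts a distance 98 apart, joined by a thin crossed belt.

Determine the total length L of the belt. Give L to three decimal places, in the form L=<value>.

crossed belt: β = asin((r1+r2)/C) = asin(21/98) = 12.3736°
wrap1 = wrap2 = π + 2β = 204.7473°
tangent length = C·cosβ = 95.7236
L = (r1+r2)·wrap + 2·C·cosβ = 21·3.5735 + 2·95.7236 = 266.4909

L=266.491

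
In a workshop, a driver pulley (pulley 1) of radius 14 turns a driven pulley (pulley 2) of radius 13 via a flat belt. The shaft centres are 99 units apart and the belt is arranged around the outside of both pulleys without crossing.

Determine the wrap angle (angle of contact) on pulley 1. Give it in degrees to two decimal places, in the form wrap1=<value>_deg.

open belt: β = asin((r2−r1)/C) = asin(-1/99) = -0.5788°
wrap1 = π − 2β = 181.1575°
wrap2 = π + 2β = 178.8425°

wrap1=181.16_deg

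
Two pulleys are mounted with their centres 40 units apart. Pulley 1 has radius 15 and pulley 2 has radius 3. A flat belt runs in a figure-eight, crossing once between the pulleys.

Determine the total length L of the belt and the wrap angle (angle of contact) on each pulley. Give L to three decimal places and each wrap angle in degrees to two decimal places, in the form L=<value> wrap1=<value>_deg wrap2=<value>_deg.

crossed belt: β = asin((r1+r2)/C) = asin(18/40) = 26.7437°
wrap1 = wrap2 = π + 2β = 233.4874°
tangent length = C·cosβ = 35.7211
L = (r1+r2)·wrap + 2·C·cosβ = 18·4.0751 + 2·35.7211 = 144.7945

L=144.795 wrap1=233.49_deg wrap2=233.49_deg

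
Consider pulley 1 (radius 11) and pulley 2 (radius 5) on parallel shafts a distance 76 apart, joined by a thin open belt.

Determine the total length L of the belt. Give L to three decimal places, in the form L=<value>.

open belt: β = asin((r2−r1)/C) = asin(-6/76) = -4.5281°
wrap1 = π − 2β = 189.0561°
wrap2 = π + 2β = 170.9439°
tangent length = C·cosβ = 75.7628
L = r1·wrap1 + r2·wrap2 + 2·C·cosβ = 11·3.2997 + 5·2.9835 + 2·75.7628 = 202.7394

L=202.739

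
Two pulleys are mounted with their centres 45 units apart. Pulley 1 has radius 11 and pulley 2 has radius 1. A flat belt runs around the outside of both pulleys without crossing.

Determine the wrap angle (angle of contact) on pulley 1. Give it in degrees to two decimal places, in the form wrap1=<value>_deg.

wrap1=205.68_deg

open belt: β = asin((r2−r1)/C) = asin(-10/45) = -12.8396°
wrap1 = π − 2β = 205.6792°
wrap2 = π + 2β = 154.3208°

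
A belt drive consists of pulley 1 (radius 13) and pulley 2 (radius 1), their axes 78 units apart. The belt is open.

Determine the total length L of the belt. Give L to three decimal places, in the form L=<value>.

open belt: β = asin((r2−r1)/C) = asin(-12/78) = -8.8499°
wrap1 = π − 2β = 197.6998°
wrap2 = π + 2β = 162.3002°
tangent length = C·cosβ = 77.0714
L = r1·wrap1 + r2·wrap2 + 2·C·cosβ = 13·3.4505 + 1·2.8327 + 2·77.0714 = 201.8321

L=201.832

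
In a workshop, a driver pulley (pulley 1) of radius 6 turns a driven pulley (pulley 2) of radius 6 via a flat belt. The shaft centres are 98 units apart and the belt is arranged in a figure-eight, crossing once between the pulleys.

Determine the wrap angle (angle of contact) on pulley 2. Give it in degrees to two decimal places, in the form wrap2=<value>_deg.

wrap2=194.07_deg

crossed belt: β = asin((r1+r2)/C) = asin(12/98) = 7.0335°
wrap1 = wrap2 = π + 2β = 194.0669°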